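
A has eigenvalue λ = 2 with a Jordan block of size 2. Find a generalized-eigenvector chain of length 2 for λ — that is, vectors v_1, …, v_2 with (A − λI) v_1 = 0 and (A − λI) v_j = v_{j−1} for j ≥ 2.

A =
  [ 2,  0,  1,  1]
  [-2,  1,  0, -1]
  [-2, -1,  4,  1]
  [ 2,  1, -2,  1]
A Jordan chain for λ = 2 of length 2:
v_1 = (0, -2, -2, 2)ᵀ
v_2 = (1, 0, 0, 0)ᵀ

Let N = A − (2)·I. We want v_2 with N^2 v_2 = 0 but N^1 v_2 ≠ 0; then v_{j-1} := N · v_j for j = 2, …, 2.

Pick v_2 = (1, 0, 0, 0)ᵀ.
Then v_1 = N · v_2 = (0, -2, -2, 2)ᵀ.

Sanity check: (A − (2)·I) v_1 = (0, 0, 0, 0)ᵀ = 0. ✓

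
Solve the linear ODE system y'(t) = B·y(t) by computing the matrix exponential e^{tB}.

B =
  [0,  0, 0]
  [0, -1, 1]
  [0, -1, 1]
e^{tB} =
  [1, 0, 0]
  [0, 1 - t, t]
  [0, -t, t + 1]

Strategy: write B = P · J · P⁻¹ where J is a Jordan canonical form, so e^{tB} = P · e^{tJ} · P⁻¹, and e^{tJ} can be computed block-by-block.

B has Jordan form
J =
  [0, 1, 0]
  [0, 0, 0]
  [0, 0, 0]
(up to reordering of blocks).

Per-block formulas:
  For a 1×1 block at λ = 0: exp(t · [0]) = [e^(0t)].
  For a 2×2 Jordan block J_2(0): exp(t · J_2(0)) = e^(0t)·(I + t·N), where N is the 2×2 nilpotent shift.

After assembling e^{tJ} and conjugating by P, we get:

e^{tB} =
  [1, 0, 0]
  [0, 1 - t, t]
  [0, -t, t + 1]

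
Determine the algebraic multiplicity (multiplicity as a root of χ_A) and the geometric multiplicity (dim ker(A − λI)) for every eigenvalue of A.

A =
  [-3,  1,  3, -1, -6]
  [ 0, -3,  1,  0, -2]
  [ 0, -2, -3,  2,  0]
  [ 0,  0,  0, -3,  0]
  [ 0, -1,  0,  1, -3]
λ = -3: alg = 5, geom = 3

Step 1 — factor the characteristic polynomial to read off the algebraic multiplicities:
  χ_A(x) = (x + 3)^5

Step 2 — compute geometric multiplicities via the rank-nullity identity g(λ) = n − rank(A − λI):
  rank(A − (-3)·I) = 2, so dim ker(A − (-3)·I) = n − 2 = 3

Summary:
  λ = -3: algebraic multiplicity = 5, geometric multiplicity = 3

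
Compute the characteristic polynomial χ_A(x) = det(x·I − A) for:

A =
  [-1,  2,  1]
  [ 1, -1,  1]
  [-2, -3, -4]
x^3 + 6*x^2 + 12*x + 8

Expanding det(x·I − A) (e.g. by cofactor expansion or by noting that A is similar to its Jordan form J, which has the same characteristic polynomial as A) gives
  χ_A(x) = x^3 + 6*x^2 + 12*x + 8
which factors as (x + 2)^3. The eigenvalues (with algebraic multiplicities) are λ = -2 with multiplicity 3.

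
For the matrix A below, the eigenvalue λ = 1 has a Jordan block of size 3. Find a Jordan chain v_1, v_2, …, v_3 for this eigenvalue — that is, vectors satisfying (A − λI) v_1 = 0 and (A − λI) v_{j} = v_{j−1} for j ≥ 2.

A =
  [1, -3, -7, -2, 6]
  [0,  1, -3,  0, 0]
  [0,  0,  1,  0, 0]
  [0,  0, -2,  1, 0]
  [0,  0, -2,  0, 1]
A Jordan chain for λ = 1 of length 3:
v_1 = (1, 0, 0, 0, 0)ᵀ
v_2 = (-7, -3, 0, -2, -2)ᵀ
v_3 = (0, 0, 1, 0, 0)ᵀ

Let N = A − (1)·I. We want v_3 with N^3 v_3 = 0 but N^2 v_3 ≠ 0; then v_{j-1} := N · v_j for j = 3, …, 2.

Pick v_3 = (0, 0, 1, 0, 0)ᵀ.
Then v_2 = N · v_3 = (-7, -3, 0, -2, -2)ᵀ.
Then v_1 = N · v_2 = (1, 0, 0, 0, 0)ᵀ.

Sanity check: (A − (1)·I) v_1 = (0, 0, 0, 0, 0)ᵀ = 0. ✓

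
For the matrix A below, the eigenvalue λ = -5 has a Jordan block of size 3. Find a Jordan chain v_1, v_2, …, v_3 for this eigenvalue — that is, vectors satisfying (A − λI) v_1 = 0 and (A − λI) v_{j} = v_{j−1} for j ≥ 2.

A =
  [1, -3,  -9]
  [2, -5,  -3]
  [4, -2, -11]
A Jordan chain for λ = -5 of length 3:
v_1 = (-6, 0, -4)ᵀ
v_2 = (6, 2, 4)ᵀ
v_3 = (1, 0, 0)ᵀ

Let N = A − (-5)·I. We want v_3 with N^3 v_3 = 0 but N^2 v_3 ≠ 0; then v_{j-1} := N · v_j for j = 3, …, 2.

Pick v_3 = (1, 0, 0)ᵀ.
Then v_2 = N · v_3 = (6, 2, 4)ᵀ.
Then v_1 = N · v_2 = (-6, 0, -4)ᵀ.

Sanity check: (A − (-5)·I) v_1 = (0, 0, 0)ᵀ = 0. ✓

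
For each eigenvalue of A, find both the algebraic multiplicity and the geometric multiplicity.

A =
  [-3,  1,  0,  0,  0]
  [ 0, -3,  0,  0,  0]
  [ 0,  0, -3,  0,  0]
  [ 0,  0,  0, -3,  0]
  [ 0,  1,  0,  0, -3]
λ = -3: alg = 5, geom = 4

Step 1 — factor the characteristic polynomial to read off the algebraic multiplicities:
  χ_A(x) = (x + 3)^5

Step 2 — compute geometric multiplicities via the rank-nullity identity g(λ) = n − rank(A − λI):
  rank(A − (-3)·I) = 1, so dim ker(A − (-3)·I) = n − 1 = 4

Summary:
  λ = -3: algebraic multiplicity = 5, geometric multiplicity = 4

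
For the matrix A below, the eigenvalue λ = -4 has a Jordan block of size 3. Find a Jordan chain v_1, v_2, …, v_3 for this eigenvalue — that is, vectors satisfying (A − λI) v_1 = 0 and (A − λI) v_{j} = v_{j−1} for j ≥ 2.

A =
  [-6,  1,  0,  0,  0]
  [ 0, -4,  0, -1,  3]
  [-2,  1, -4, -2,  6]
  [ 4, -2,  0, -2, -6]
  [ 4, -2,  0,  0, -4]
A Jordan chain for λ = -4 of length 3:
v_1 = (4, 8, 20, -24, -8)ᵀ
v_2 = (-2, 0, -2, 4, 4)ᵀ
v_3 = (1, 0, 0, 0, 0)ᵀ

Let N = A − (-4)·I. We want v_3 with N^3 v_3 = 0 but N^2 v_3 ≠ 0; then v_{j-1} := N · v_j for j = 3, …, 2.

Pick v_3 = (1, 0, 0, 0, 0)ᵀ.
Then v_2 = N · v_3 = (-2, 0, -2, 4, 4)ᵀ.
Then v_1 = N · v_2 = (4, 8, 20, -24, -8)ᵀ.

Sanity check: (A − (-4)·I) v_1 = (0, 0, 0, 0, 0)ᵀ = 0. ✓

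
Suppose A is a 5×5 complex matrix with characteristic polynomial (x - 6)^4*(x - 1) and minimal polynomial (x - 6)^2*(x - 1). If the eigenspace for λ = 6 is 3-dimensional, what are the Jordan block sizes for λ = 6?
Block sizes for λ = 6: [2, 1, 1]

Step 1 — from the characteristic polynomial, algebraic multiplicity of λ = 6 is 4. From dim ker(A − (6)·I) = 3, there are exactly 3 Jordan blocks for λ = 6.
Step 2 — from the minimal polynomial, the factor (x − 6)^2 tells us the largest block for λ = 6 has size 2.
Step 3 — with total size 4, 3 blocks, and largest block 2, the block sizes (in nonincreasing order) are [2, 1, 1].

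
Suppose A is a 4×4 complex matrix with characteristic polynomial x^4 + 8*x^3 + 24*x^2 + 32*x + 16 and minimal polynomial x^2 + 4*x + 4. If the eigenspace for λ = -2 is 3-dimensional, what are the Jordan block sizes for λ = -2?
Block sizes for λ = -2: [2, 1, 1]

Step 1 — from the characteristic polynomial, algebraic multiplicity of λ = -2 is 4. From dim ker(A − (-2)·I) = 3, there are exactly 3 Jordan blocks for λ = -2.
Step 2 — from the minimal polynomial, the factor (x + 2)^2 tells us the largest block for λ = -2 has size 2.
Step 3 — with total size 4, 3 blocks, and largest block 2, the block sizes (in nonincreasing order) are [2, 1, 1].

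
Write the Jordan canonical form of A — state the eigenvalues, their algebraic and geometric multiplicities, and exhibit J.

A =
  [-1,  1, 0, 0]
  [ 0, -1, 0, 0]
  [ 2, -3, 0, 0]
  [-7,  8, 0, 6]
J_2(-1) ⊕ J_1(0) ⊕ J_1(6)

The characteristic polynomial is
  det(x·I − A) = x^4 - 4*x^3 - 11*x^2 - 6*x = x*(x - 6)*(x + 1)^2

Eigenvalues and multiplicities (the geometric multiplicity of λ is n − rank(A − λI), which equals the number of Jordan blocks for λ):
  λ = -1: algebraic multiplicity = 2, geometric multiplicity = 1
  λ = 0: algebraic multiplicity = 1, geometric multiplicity = 1
  λ = 6: algebraic multiplicity = 1, geometric multiplicity = 1

Determining the block sizes for each eigenvalue:
  λ = -1: one block (gm = 1), so the single block has size am = 2 → block sizes [2]
  λ = 0: one block (gm = 1), so the single block has size am = 1 → block sizes [1]
  λ = 6: one block (gm = 1), so the single block has size am = 1 → block sizes [1]

Assembling the blocks gives a Jordan form
J =
  [-1,  1, 0, 0]
  [ 0, -1, 0, 0]
  [ 0,  0, 0, 0]
  [ 0,  0, 0, 6]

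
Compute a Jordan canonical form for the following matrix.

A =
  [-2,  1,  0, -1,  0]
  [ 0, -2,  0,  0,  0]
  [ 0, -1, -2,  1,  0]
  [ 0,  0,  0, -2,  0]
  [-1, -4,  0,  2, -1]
J_2(-2) ⊕ J_1(-2) ⊕ J_1(-2) ⊕ J_1(-1)

The characteristic polynomial is
  det(x·I − A) = x^5 + 9*x^4 + 32*x^3 + 56*x^2 + 48*x + 16 = (x + 1)*(x + 2)^4

Eigenvalues and multiplicities (the geometric multiplicity of λ is n − rank(A − λI), which equals the number of Jordan blocks for λ):
  λ = -2: algebraic multiplicity = 4, geometric multiplicity = 3
  λ = -1: algebraic multiplicity = 1, geometric multiplicity = 1

Determining the block sizes for each eigenvalue:
  λ = -2: 3 blocks summing to 4 forces exactly one block of size 2 and the rest size 1 → block sizes [2, 1, 1]
  λ = -1: one block (gm = 1), so the single block has size am = 1 → block sizes [1]

Assembling the blocks gives a Jordan form
J =
  [-2,  1,  0,  0,  0]
  [ 0, -2,  0,  0,  0]
  [ 0,  0, -2,  0,  0]
  [ 0,  0,  0, -2,  0]
  [ 0,  0,  0,  0, -1]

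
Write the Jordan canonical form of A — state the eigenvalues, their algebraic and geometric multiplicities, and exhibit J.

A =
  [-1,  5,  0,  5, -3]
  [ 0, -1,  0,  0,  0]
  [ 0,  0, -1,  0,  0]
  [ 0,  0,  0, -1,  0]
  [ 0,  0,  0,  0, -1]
J_2(-1) ⊕ J_1(-1) ⊕ J_1(-1) ⊕ J_1(-1)

The characteristic polynomial is
  det(x·I − A) = x^5 + 5*x^4 + 10*x^3 + 10*x^2 + 5*x + 1 = (x + 1)^5

Eigenvalues and multiplicities (the geometric multiplicity of λ is n − rank(A − λI), which equals the number of Jordan blocks for λ):
  λ = -1: algebraic multiplicity = 5, geometric multiplicity = 4

Determining the block sizes for each eigenvalue:
  λ = -1: 4 blocks summing to 5 forces exactly one block of size 2 and the rest size 1 → block sizes [2, 1, 1, 1]

Assembling the blocks gives a Jordan form
J =
  [-1,  1,  0,  0,  0]
  [ 0, -1,  0,  0,  0]
  [ 0,  0, -1,  0,  0]
  [ 0,  0,  0, -1,  0]
  [ 0,  0,  0,  0, -1]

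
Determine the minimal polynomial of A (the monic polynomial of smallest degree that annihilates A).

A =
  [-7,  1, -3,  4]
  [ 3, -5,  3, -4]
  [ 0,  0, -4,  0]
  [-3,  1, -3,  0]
x^2 + 8*x + 16

The characteristic polynomial is χ_A(x) = (x + 4)^4, so the eigenvalues are known. The minimal polynomial is
  m_A(x) = Π_λ (x − λ)^{k_λ}
where k_λ is the size of the *largest* Jordan block for λ (equivalently, the smallest k with (A − λI)^k v = 0 for every generalised eigenvector v of λ).

  λ = -4: largest Jordan block has size 2, contributing (x + 4)^2

So m_A(x) = (x + 4)^2 = x^2 + 8*x + 16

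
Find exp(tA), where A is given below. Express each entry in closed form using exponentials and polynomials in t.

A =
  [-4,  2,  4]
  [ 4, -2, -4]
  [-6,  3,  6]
e^{tA} =
  [1 - 4*t, 2*t, 4*t]
  [4*t, 1 - 2*t, -4*t]
  [-6*t, 3*t, 6*t + 1]

Strategy: write A = P · J · P⁻¹ where J is a Jordan canonical form, so e^{tA} = P · e^{tJ} · P⁻¹, and e^{tJ} can be computed block-by-block.

A has Jordan form
J =
  [0, 1, 0]
  [0, 0, 0]
  [0, 0, 0]
(up to reordering of blocks).

Per-block formulas:
  For a 1×1 block at λ = 0: exp(t · [0]) = [e^(0t)].
  For a 2×2 Jordan block J_2(0): exp(t · J_2(0)) = e^(0t)·(I + t·N), where N is the 2×2 nilpotent shift.

After assembling e^{tJ} and conjugating by P, we get:

e^{tA} =
  [1 - 4*t, 2*t, 4*t]
  [4*t, 1 - 2*t, -4*t]
  [-6*t, 3*t, 6*t + 1]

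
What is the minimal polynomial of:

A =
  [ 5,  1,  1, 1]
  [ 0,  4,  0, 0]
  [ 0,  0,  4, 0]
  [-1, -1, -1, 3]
x^2 - 8*x + 16

The characteristic polynomial is χ_A(x) = (x - 4)^4, so the eigenvalues are known. The minimal polynomial is
  m_A(x) = Π_λ (x − λ)^{k_λ}
where k_λ is the size of the *largest* Jordan block for λ (equivalently, the smallest k with (A − λI)^k v = 0 for every generalised eigenvector v of λ).

  λ = 4: largest Jordan block has size 2, contributing (x − 4)^2

So m_A(x) = (x - 4)^2 = x^2 - 8*x + 16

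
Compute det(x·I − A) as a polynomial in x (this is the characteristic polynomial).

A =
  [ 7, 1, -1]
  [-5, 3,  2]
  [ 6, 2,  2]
x^3 - 12*x^2 + 48*x - 64

Expanding det(x·I − A) (e.g. by cofactor expansion or by noting that A is similar to its Jordan form J, which has the same characteristic polynomial as A) gives
  χ_A(x) = x^3 - 12*x^2 + 48*x - 64
which factors as (x - 4)^3. The eigenvalues (with algebraic multiplicities) are λ = 4 with multiplicity 3.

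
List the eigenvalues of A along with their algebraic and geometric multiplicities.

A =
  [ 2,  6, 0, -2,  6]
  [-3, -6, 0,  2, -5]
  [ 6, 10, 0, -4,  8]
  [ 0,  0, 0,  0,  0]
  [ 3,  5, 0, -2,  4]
λ = -1: alg = 2, geom = 1; λ = 0: alg = 2, geom = 2; λ = 2: alg = 1, geom = 1

Step 1 — factor the characteristic polynomial to read off the algebraic multiplicities:
  χ_A(x) = x^2*(x - 2)*(x + 1)^2

Step 2 — compute geometric multiplicities via the rank-nullity identity g(λ) = n − rank(A − λI):
  rank(A − (-1)·I) = 4, so dim ker(A − (-1)·I) = n − 4 = 1
  rank(A − (0)·I) = 3, so dim ker(A − (0)·I) = n − 3 = 2
  rank(A − (2)·I) = 4, so dim ker(A − (2)·I) = n − 4 = 1

Summary:
  λ = -1: algebraic multiplicity = 2, geometric multiplicity = 1
  λ = 0: algebraic multiplicity = 2, geometric multiplicity = 2
  λ = 2: algebraic multiplicity = 1, geometric multiplicity = 1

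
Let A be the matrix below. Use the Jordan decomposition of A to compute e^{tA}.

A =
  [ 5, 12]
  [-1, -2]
e^{tA} =
  [4*exp(2*t) - 3*exp(t), 12*exp(2*t) - 12*exp(t)]
  [-exp(2*t) + exp(t), -3*exp(2*t) + 4*exp(t)]

Strategy: write A = P · J · P⁻¹ where J is a Jordan canonical form, so e^{tA} = P · e^{tJ} · P⁻¹, and e^{tJ} can be computed block-by-block.

A has Jordan form
J =
  [1, 0]
  [0, 2]
(up to reordering of blocks).

Per-block formulas:
  For a 1×1 block at λ = 1: exp(t · [1]) = [e^(1t)].
  For a 1×1 block at λ = 2: exp(t · [2]) = [e^(2t)].

After assembling e^{tJ} and conjugating by P, we get:

e^{tA} =
  [4*exp(2*t) - 3*exp(t), 12*exp(2*t) - 12*exp(t)]
  [-exp(2*t) + exp(t), -3*exp(2*t) + 4*exp(t)]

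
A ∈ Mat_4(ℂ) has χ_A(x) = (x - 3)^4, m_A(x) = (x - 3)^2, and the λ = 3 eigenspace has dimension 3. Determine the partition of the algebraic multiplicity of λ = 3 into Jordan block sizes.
Block sizes for λ = 3: [2, 1, 1]

Step 1 — from the characteristic polynomial, algebraic multiplicity of λ = 3 is 4. From dim ker(A − (3)·I) = 3, there are exactly 3 Jordan blocks for λ = 3.
Step 2 — from the minimal polynomial, the factor (x − 3)^2 tells us the largest block for λ = 3 has size 2.
Step 3 — with total size 4, 3 blocks, and largest block 2, the block sizes (in nonincreasing order) are [2, 1, 1].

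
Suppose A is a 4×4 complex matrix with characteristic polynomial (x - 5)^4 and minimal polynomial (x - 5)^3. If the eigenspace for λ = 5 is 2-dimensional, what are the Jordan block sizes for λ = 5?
Block sizes for λ = 5: [3, 1]

Step 1 — from the characteristic polynomial, algebraic multiplicity of λ = 5 is 4. From dim ker(A − (5)·I) = 2, there are exactly 2 Jordan blocks for λ = 5.
Step 2 — from the minimal polynomial, the factor (x − 5)^3 tells us the largest block for λ = 5 has size 3.
Step 3 — with total size 4, 2 blocks, and largest block 3, the block sizes (in nonincreasing order) are [3, 1].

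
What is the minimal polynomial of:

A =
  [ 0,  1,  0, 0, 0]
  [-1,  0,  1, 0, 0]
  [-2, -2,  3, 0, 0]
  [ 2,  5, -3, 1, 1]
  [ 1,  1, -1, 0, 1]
x^3 - 3*x^2 + 3*x - 1

The characteristic polynomial is χ_A(x) = (x - 1)^5, so the eigenvalues are known. The minimal polynomial is
  m_A(x) = Π_λ (x − λ)^{k_λ}
where k_λ is the size of the *largest* Jordan block for λ (equivalently, the smallest k with (A − λI)^k v = 0 for every generalised eigenvector v of λ).

  λ = 1: largest Jordan block has size 3, contributing (x − 1)^3

So m_A(x) = (x - 1)^3 = x^3 - 3*x^2 + 3*x - 1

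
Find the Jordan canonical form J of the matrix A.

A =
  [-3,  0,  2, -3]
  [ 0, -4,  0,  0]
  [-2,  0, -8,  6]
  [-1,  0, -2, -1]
J_2(-4) ⊕ J_1(-4) ⊕ J_1(-4)

The characteristic polynomial is
  det(x·I − A) = x^4 + 16*x^3 + 96*x^2 + 256*x + 256 = (x + 4)^4

Eigenvalues and multiplicities (the geometric multiplicity of λ is n − rank(A − λI), which equals the number of Jordan blocks for λ):
  λ = -4: algebraic multiplicity = 4, geometric multiplicity = 3

Determining the block sizes for each eigenvalue:
  λ = -4: 3 blocks summing to 4 forces exactly one block of size 2 and the rest size 1 → block sizes [2, 1, 1]

Assembling the blocks gives a Jordan form
J =
  [-4,  1,  0,  0]
  [ 0, -4,  0,  0]
  [ 0,  0, -4,  0]
  [ 0,  0,  0, -4]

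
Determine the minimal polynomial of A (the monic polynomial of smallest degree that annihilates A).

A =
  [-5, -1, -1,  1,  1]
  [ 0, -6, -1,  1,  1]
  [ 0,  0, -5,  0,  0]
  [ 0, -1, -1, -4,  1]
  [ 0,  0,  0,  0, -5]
x^2 + 10*x + 25

The characteristic polynomial is χ_A(x) = (x + 5)^5, so the eigenvalues are known. The minimal polynomial is
  m_A(x) = Π_λ (x − λ)^{k_λ}
where k_λ is the size of the *largest* Jordan block for λ (equivalently, the smallest k with (A − λI)^k v = 0 for every generalised eigenvector v of λ).

  λ = -5: largest Jordan block has size 2, contributing (x + 5)^2

So m_A(x) = (x + 5)^2 = x^2 + 10*x + 25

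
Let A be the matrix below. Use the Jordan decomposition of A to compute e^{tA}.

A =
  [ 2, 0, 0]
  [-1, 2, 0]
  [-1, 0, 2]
e^{tA} =
  [exp(2*t), 0, 0]
  [-t*exp(2*t), exp(2*t), 0]
  [-t*exp(2*t), 0, exp(2*t)]

Strategy: write A = P · J · P⁻¹ where J is a Jordan canonical form, so e^{tA} = P · e^{tJ} · P⁻¹, and e^{tJ} can be computed block-by-block.

A has Jordan form
J =
  [2, 1, 0]
  [0, 2, 0]
  [0, 0, 2]
(up to reordering of blocks).

Per-block formulas:
  For a 2×2 Jordan block J_2(2): exp(t · J_2(2)) = e^(2t)·(I + t·N), where N is the 2×2 nilpotent shift.
  For a 1×1 block at λ = 2: exp(t · [2]) = [e^(2t)].

After assembling e^{tJ} and conjugating by P, we get:

e^{tA} =
  [exp(2*t), 0, 0]
  [-t*exp(2*t), exp(2*t), 0]
  [-t*exp(2*t), 0, exp(2*t)]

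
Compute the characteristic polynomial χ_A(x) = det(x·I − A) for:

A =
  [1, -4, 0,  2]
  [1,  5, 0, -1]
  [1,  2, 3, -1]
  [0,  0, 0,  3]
x^4 - 12*x^3 + 54*x^2 - 108*x + 81

Expanding det(x·I − A) (e.g. by cofactor expansion or by noting that A is similar to its Jordan form J, which has the same characteristic polynomial as A) gives
  χ_A(x) = x^4 - 12*x^3 + 54*x^2 - 108*x + 81
which factors as (x - 3)^4. The eigenvalues (with algebraic multiplicities) are λ = 3 with multiplicity 4.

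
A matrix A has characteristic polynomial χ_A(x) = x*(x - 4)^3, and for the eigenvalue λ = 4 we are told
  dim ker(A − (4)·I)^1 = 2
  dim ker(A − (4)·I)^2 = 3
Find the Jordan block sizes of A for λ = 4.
Block sizes for λ = 4: [2, 1]

From the dimensions of kernels of powers, the number of Jordan blocks of size at least j is d_j − d_{j−1} where d_j = dim ker(N^j) (with d_0 = 0). Computing the differences gives [2, 1].
The number of blocks of size exactly k is (#blocks of size ≥ k) − (#blocks of size ≥ k + 1), so the partition is: 1 block(s) of size 1, 1 block(s) of size 2.
In nonincreasing order the block sizes are [2, 1].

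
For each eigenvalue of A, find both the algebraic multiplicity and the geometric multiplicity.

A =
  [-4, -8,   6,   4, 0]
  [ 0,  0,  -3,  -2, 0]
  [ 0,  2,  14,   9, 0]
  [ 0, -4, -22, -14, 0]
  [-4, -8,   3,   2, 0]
λ = -4: alg = 1, geom = 1; λ = 0: alg = 4, geom = 2

Step 1 — factor the characteristic polynomial to read off the algebraic multiplicities:
  χ_A(x) = x^4*(x + 4)

Step 2 — compute geometric multiplicities via the rank-nullity identity g(λ) = n − rank(A − λI):
  rank(A − (-4)·I) = 4, so dim ker(A − (-4)·I) = n − 4 = 1
  rank(A − (0)·I) = 3, so dim ker(A − (0)·I) = n − 3 = 2

Summary:
  λ = -4: algebraic multiplicity = 1, geometric multiplicity = 1
  λ = 0: algebraic multiplicity = 4, geometric multiplicity = 2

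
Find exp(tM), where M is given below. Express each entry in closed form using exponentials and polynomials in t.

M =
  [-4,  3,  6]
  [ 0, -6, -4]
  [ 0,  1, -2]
e^{tM} =
  [exp(-4*t), 3*t*exp(-4*t), 6*t*exp(-4*t)]
  [0, -2*t*exp(-4*t) + exp(-4*t), -4*t*exp(-4*t)]
  [0, t*exp(-4*t), 2*t*exp(-4*t) + exp(-4*t)]

Strategy: write M = P · J · P⁻¹ where J is a Jordan canonical form, so e^{tM} = P · e^{tJ} · P⁻¹, and e^{tJ} can be computed block-by-block.

M has Jordan form
J =
  [-4,  1,  0]
  [ 0, -4,  0]
  [ 0,  0, -4]
(up to reordering of blocks).

Per-block formulas:
  For a 1×1 block at λ = -4: exp(t · [-4]) = [e^(-4t)].
  For a 2×2 Jordan block J_2(-4): exp(t · J_2(-4)) = e^(-4t)·(I + t·N), where N is the 2×2 nilpotent shift.

After assembling e^{tJ} and conjugating by P, we get:

e^{tM} =
  [exp(-4*t), 3*t*exp(-4*t), 6*t*exp(-4*t)]
  [0, -2*t*exp(-4*t) + exp(-4*t), -4*t*exp(-4*t)]
  [0, t*exp(-4*t), 2*t*exp(-4*t) + exp(-4*t)]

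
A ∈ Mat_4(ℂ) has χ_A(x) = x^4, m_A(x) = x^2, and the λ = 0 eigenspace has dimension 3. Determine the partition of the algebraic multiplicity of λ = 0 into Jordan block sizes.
Block sizes for λ = 0: [2, 1, 1]

Step 1 — from the characteristic polynomial, algebraic multiplicity of λ = 0 is 4. From dim ker(A − (0)·I) = 3, there are exactly 3 Jordan blocks for λ = 0.
Step 2 — from the minimal polynomial, the factor (x − 0)^2 tells us the largest block for λ = 0 has size 2.
Step 3 — with total size 4, 3 blocks, and largest block 2, the block sizes (in nonincreasing order) are [2, 1, 1].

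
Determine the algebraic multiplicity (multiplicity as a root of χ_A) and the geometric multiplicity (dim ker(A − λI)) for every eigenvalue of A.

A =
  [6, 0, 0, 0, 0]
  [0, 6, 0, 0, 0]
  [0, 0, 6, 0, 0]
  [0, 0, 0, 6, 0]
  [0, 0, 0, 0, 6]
λ = 6: alg = 5, geom = 5

Step 1 — factor the characteristic polynomial to read off the algebraic multiplicities:
  χ_A(x) = (x - 6)^5

Step 2 — compute geometric multiplicities via the rank-nullity identity g(λ) = n − rank(A − λI):
  rank(A − (6)·I) = 0, so dim ker(A − (6)·I) = n − 0 = 5

Summary:
  λ = 6: algebraic multiplicity = 5, geometric multiplicity = 5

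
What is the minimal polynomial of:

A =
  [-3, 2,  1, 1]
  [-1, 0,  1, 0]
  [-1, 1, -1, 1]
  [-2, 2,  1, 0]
x^3 + 3*x^2 + 3*x + 1

The characteristic polynomial is χ_A(x) = (x + 1)^4, so the eigenvalues are known. The minimal polynomial is
  m_A(x) = Π_λ (x − λ)^{k_λ}
where k_λ is the size of the *largest* Jordan block for λ (equivalently, the smallest k with (A − λI)^k v = 0 for every generalised eigenvector v of λ).

  λ = -1: largest Jordan block has size 3, contributing (x + 1)^3

So m_A(x) = (x + 1)^3 = x^3 + 3*x^2 + 3*x + 1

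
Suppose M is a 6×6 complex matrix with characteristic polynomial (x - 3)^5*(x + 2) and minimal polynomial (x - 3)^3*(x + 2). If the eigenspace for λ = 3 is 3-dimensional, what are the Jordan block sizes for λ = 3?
Block sizes for λ = 3: [3, 1, 1]

Step 1 — from the characteristic polynomial, algebraic multiplicity of λ = 3 is 5. From dim ker(M − (3)·I) = 3, there are exactly 3 Jordan blocks for λ = 3.
Step 2 — from the minimal polynomial, the factor (x − 3)^3 tells us the largest block for λ = 3 has size 3.
Step 3 — with total size 5, 3 blocks, and largest block 3, the block sizes (in nonincreasing order) are [3, 1, 1].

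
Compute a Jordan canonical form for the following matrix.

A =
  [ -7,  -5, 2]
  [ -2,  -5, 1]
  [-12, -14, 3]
J_3(-3)

The characteristic polynomial is
  det(x·I − A) = x^3 + 9*x^2 + 27*x + 27 = (x + 3)^3

Eigenvalues and multiplicities (the geometric multiplicity of λ is n − rank(A − λI), which equals the number of Jordan blocks for λ):
  λ = -3: algebraic multiplicity = 3, geometric multiplicity = 1

Determining the block sizes for each eigenvalue:
  λ = -3: one block (gm = 1), so the single block has size am = 3 → block sizes [3]

Assembling the blocks gives a Jordan form
J =
  [-3,  1,  0]
  [ 0, -3,  1]
  [ 0,  0, -3]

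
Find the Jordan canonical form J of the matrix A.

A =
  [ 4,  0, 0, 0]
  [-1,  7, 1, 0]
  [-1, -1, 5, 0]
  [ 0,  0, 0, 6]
J_1(4) ⊕ J_2(6) ⊕ J_1(6)

The characteristic polynomial is
  det(x·I − A) = x^4 - 22*x^3 + 180*x^2 - 648*x + 864 = (x - 6)^3*(x - 4)

Eigenvalues and multiplicities (the geometric multiplicity of λ is n − rank(A − λI), which equals the number of Jordan blocks for λ):
  λ = 4: algebraic multiplicity = 1, geometric multiplicity = 1
  λ = 6: algebraic multiplicity = 3, geometric multiplicity = 2

Determining the block sizes for each eigenvalue:
  λ = 4: one block (gm = 1), so the single block has size am = 1 → block sizes [1]
  λ = 6: 2 blocks summing to 3 forces exactly one block of size 2 and the rest size 1 → block sizes [2, 1]

Assembling the blocks gives a Jordan form
J =
  [4, 0, 0, 0]
  [0, 6, 1, 0]
  [0, 0, 6, 0]
  [0, 0, 0, 6]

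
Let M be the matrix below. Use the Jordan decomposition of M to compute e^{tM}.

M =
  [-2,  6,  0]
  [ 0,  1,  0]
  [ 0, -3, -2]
e^{tM} =
  [exp(-2*t), 2*exp(t) - 2*exp(-2*t), 0]
  [0, exp(t), 0]
  [0, -exp(t) + exp(-2*t), exp(-2*t)]

Strategy: write M = P · J · P⁻¹ where J is a Jordan canonical form, so e^{tM} = P · e^{tJ} · P⁻¹, and e^{tJ} can be computed block-by-block.

M has Jordan form
J =
  [-2,  0, 0]
  [ 0, -2, 0]
  [ 0,  0, 1]
(up to reordering of blocks).

Per-block formulas:
  For a 1×1 block at λ = -2: exp(t · [-2]) = [e^(-2t)].
  For a 1×1 block at λ = 1: exp(t · [1]) = [e^(1t)].

After assembling e^{tJ} and conjugating by P, we get:

e^{tM} =
  [exp(-2*t), 2*exp(t) - 2*exp(-2*t), 0]
  [0, exp(t), 0]
  [0, -exp(t) + exp(-2*t), exp(-2*t)]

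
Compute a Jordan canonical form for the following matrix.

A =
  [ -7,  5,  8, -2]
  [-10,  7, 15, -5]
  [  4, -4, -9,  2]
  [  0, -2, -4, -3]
J_3(-3) ⊕ J_1(-3)

The characteristic polynomial is
  det(x·I − A) = x^4 + 12*x^3 + 54*x^2 + 108*x + 81 = (x + 3)^4

Eigenvalues and multiplicities (the geometric multiplicity of λ is n − rank(A − λI), which equals the number of Jordan blocks for λ):
  λ = -3: algebraic multiplicity = 4, geometric multiplicity = 2

Determining the block sizes for each eigenvalue:
  λ = -3: with am = 4 and gm = 2, the partition is not yet determined (e.g. several partitions of 4 into 2 parts exist). Let N = A − (-3)·I. Computing rank(N^1) = 2, rank(N^2) = 1, rank(N^3) = 0; the number of blocks of size ≥ j is rank(N^{j−1}) − rank(N^j), giving [2, 1, 1]. So we have 1 block(s) of size 3, 1 block(s) of size 1 → block sizes [3, 1]

Assembling the blocks gives a Jordan form
J =
  [-3,  1,  0,  0]
  [ 0, -3,  1,  0]
  [ 0,  0, -3,  0]
  [ 0,  0,  0, -3]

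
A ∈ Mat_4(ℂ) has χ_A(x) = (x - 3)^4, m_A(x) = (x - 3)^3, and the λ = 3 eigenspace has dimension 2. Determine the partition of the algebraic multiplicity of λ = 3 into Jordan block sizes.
Block sizes for λ = 3: [3, 1]

Step 1 — from the characteristic polynomial, algebraic multiplicity of λ = 3 is 4. From dim ker(A − (3)·I) = 2, there are exactly 2 Jordan blocks for λ = 3.
Step 2 — from the minimal polynomial, the factor (x − 3)^3 tells us the largest block for λ = 3 has size 3.
Step 3 — with total size 4, 2 blocks, and largest block 3, the block sizes (in nonincreasing order) are [3, 1].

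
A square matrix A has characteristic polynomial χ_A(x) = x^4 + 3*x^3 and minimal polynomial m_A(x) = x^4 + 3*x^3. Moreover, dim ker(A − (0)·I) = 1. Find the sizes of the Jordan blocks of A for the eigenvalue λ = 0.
Block sizes for λ = 0: [3]

Step 1 — from the characteristic polynomial, algebraic multiplicity of λ = 0 is 3. From dim ker(A − (0)·I) = 1, there are exactly 1 Jordan blocks for λ = 0.
Step 2 — from the minimal polynomial, the factor (x − 0)^3 tells us the largest block for λ = 0 has size 3.
Step 3 — with total size 3, 1 blocks, and largest block 3, the block sizes (in nonincreasing order) are [3].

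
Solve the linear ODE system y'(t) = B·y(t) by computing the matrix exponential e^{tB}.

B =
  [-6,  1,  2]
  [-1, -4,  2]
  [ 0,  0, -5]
e^{tB} =
  [-t*exp(-5*t) + exp(-5*t), t*exp(-5*t), 2*t*exp(-5*t)]
  [-t*exp(-5*t), t*exp(-5*t) + exp(-5*t), 2*t*exp(-5*t)]
  [0, 0, exp(-5*t)]

Strategy: write B = P · J · P⁻¹ where J is a Jordan canonical form, so e^{tB} = P · e^{tJ} · P⁻¹, and e^{tJ} can be computed block-by-block.

B has Jordan form
J =
  [-5,  1,  0]
  [ 0, -5,  0]
  [ 0,  0, -5]
(up to reordering of blocks).

Per-block formulas:
  For a 1×1 block at λ = -5: exp(t · [-5]) = [e^(-5t)].
  For a 2×2 Jordan block J_2(-5): exp(t · J_2(-5)) = e^(-5t)·(I + t·N), where N is the 2×2 nilpotent shift.

After assembling e^{tJ} and conjugating by P, we get:

e^{tB} =
  [-t*exp(-5*t) + exp(-5*t), t*exp(-5*t), 2*t*exp(-5*t)]
  [-t*exp(-5*t), t*exp(-5*t) + exp(-5*t), 2*t*exp(-5*t)]
  [0, 0, exp(-5*t)]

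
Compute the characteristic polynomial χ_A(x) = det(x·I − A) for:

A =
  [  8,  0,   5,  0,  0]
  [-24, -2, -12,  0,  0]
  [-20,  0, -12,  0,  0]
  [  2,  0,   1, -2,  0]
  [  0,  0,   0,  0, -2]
x^5 + 10*x^4 + 40*x^3 + 80*x^2 + 80*x + 32

Expanding det(x·I − A) (e.g. by cofactor expansion or by noting that A is similar to its Jordan form J, which has the same characteristic polynomial as A) gives
  χ_A(x) = x^5 + 10*x^4 + 40*x^3 + 80*x^2 + 80*x + 32
which factors as (x + 2)^5. The eigenvalues (with algebraic multiplicities) are λ = -2 with multiplicity 5.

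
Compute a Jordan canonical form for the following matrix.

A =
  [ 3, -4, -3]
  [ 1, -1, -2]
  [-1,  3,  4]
J_3(2)

The characteristic polynomial is
  det(x·I − A) = x^3 - 6*x^2 + 12*x - 8 = (x - 2)^3

Eigenvalues and multiplicities (the geometric multiplicity of λ is n − rank(A − λI), which equals the number of Jordan blocks for λ):
  λ = 2: algebraic multiplicity = 3, geometric multiplicity = 1

Determining the block sizes for each eigenvalue:
  λ = 2: one block (gm = 1), so the single block has size am = 3 → block sizes [3]

Assembling the blocks gives a Jordan form
J =
  [2, 1, 0]
  [0, 2, 1]
  [0, 0, 2]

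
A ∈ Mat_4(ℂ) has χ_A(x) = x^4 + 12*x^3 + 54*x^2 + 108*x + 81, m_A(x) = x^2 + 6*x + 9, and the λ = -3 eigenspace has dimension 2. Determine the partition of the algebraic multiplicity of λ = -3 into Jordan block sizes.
Block sizes for λ = -3: [2, 2]

Step 1 — from the characteristic polynomial, algebraic multiplicity of λ = -3 is 4. From dim ker(A − (-3)·I) = 2, there are exactly 2 Jordan blocks for λ = -3.
Step 2 — from the minimal polynomial, the factor (x + 3)^2 tells us the largest block for λ = -3 has size 2.
Step 3 — with total size 4, 2 blocks, and largest block 2, the block sizes (in nonincreasing order) are [2, 2].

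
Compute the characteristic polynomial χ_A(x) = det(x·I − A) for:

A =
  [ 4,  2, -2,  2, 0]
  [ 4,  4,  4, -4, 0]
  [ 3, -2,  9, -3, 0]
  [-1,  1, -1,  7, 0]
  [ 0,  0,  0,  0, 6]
x^5 - 30*x^4 + 360*x^3 - 2160*x^2 + 6480*x - 7776

Expanding det(x·I − A) (e.g. by cofactor expansion or by noting that A is similar to its Jordan form J, which has the same characteristic polynomial as A) gives
  χ_A(x) = x^5 - 30*x^4 + 360*x^3 - 2160*x^2 + 6480*x - 7776
which factors as (x - 6)^5. The eigenvalues (with algebraic multiplicities) are λ = 6 with multiplicity 5.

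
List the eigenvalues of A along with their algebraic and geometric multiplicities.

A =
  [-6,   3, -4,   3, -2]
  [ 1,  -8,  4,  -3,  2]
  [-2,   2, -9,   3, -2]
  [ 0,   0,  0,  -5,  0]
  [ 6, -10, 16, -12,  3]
λ = -5: alg = 5, geom = 3

Step 1 — factor the characteristic polynomial to read off the algebraic multiplicities:
  χ_A(x) = (x + 5)^5

Step 2 — compute geometric multiplicities via the rank-nullity identity g(λ) = n − rank(A − λI):
  rank(A − (-5)·I) = 2, so dim ker(A − (-5)·I) = n − 2 = 3

Summary:
  λ = -5: algebraic multiplicity = 5, geometric multiplicity = 3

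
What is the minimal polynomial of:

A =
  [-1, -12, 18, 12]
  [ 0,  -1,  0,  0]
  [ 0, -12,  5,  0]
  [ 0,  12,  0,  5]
x^2 - 4*x - 5

The characteristic polynomial is χ_A(x) = (x - 5)^2*(x + 1)^2, so the eigenvalues are known. The minimal polynomial is
  m_A(x) = Π_λ (x − λ)^{k_λ}
where k_λ is the size of the *largest* Jordan block for λ (equivalently, the smallest k with (A − λI)^k v = 0 for every generalised eigenvector v of λ).

  λ = -1: largest Jordan block has size 1, contributing (x + 1)
  λ = 5: largest Jordan block has size 1, contributing (x − 5)

So m_A(x) = (x - 5)*(x + 1) = x^2 - 4*x - 5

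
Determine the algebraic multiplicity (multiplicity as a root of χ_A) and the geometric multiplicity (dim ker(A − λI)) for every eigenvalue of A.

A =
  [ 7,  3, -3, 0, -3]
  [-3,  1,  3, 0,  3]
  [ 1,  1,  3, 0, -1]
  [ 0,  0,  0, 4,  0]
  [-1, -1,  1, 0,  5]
λ = 4: alg = 5, geom = 4

Step 1 — factor the characteristic polynomial to read off the algebraic multiplicities:
  χ_A(x) = (x - 4)^5

Step 2 — compute geometric multiplicities via the rank-nullity identity g(λ) = n − rank(A − λI):
  rank(A − (4)·I) = 1, so dim ker(A − (4)·I) = n − 1 = 4

Summary:
  λ = 4: algebraic multiplicity = 5, geometric multiplicity = 4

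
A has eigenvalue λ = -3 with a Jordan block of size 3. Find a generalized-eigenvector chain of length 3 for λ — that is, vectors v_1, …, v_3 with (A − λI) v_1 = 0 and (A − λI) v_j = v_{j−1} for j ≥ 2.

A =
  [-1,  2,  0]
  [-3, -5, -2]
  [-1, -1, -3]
A Jordan chain for λ = -3 of length 3:
v_1 = (-2, 2, 1)ᵀ
v_2 = (2, -3, -1)ᵀ
v_3 = (1, 0, 0)ᵀ

Let N = A − (-3)·I. We want v_3 with N^3 v_3 = 0 but N^2 v_3 ≠ 0; then v_{j-1} := N · v_j for j = 3, …, 2.

Pick v_3 = (1, 0, 0)ᵀ.
Then v_2 = N · v_3 = (2, -3, -1)ᵀ.
Then v_1 = N · v_2 = (-2, 2, 1)ᵀ.

Sanity check: (A − (-3)·I) v_1 = (0, 0, 0)ᵀ = 0. ✓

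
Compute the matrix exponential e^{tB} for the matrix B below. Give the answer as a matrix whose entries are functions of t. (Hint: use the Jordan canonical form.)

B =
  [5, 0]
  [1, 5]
e^{tB} =
  [exp(5*t), 0]
  [t*exp(5*t), exp(5*t)]

Strategy: write B = P · J · P⁻¹ where J is a Jordan canonical form, so e^{tB} = P · e^{tJ} · P⁻¹, and e^{tJ} can be computed block-by-block.

B has Jordan form
J =
  [5, 1]
  [0, 5]
(up to reordering of blocks).

Per-block formulas:
  For a 2×2 Jordan block J_2(5): exp(t · J_2(5)) = e^(5t)·(I + t·N), where N is the 2×2 nilpotent shift.

After assembling e^{tJ} and conjugating by P, we get:

e^{tB} =
  [exp(5*t), 0]
  [t*exp(5*t), exp(5*t)]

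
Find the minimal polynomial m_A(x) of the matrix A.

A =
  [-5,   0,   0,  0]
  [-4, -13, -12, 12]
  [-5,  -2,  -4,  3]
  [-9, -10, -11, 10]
x^3 + 7*x^2 + 11*x + 5

The characteristic polynomial is χ_A(x) = (x + 1)^2*(x + 5)^2, so the eigenvalues are known. The minimal polynomial is
  m_A(x) = Π_λ (x − λ)^{k_λ}
where k_λ is the size of the *largest* Jordan block for λ (equivalently, the smallest k with (A − λI)^k v = 0 for every generalised eigenvector v of λ).

  λ = -5: largest Jordan block has size 1, contributing (x + 5)
  λ = -1: largest Jordan block has size 2, contributing (x + 1)^2

So m_A(x) = (x + 1)^2*(x + 5) = x^3 + 7*x^2 + 11*x + 5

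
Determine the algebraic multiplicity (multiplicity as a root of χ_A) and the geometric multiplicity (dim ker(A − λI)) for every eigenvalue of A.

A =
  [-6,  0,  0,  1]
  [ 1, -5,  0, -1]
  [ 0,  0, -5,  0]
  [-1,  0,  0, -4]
λ = -5: alg = 4, geom = 3

Step 1 — factor the characteristic polynomial to read off the algebraic multiplicities:
  χ_A(x) = (x + 5)^4

Step 2 — compute geometric multiplicities via the rank-nullity identity g(λ) = n − rank(A − λI):
  rank(A − (-5)·I) = 1, so dim ker(A − (-5)·I) = n − 1 = 3

Summary:
  λ = -5: algebraic multiplicity = 4, geometric multiplicity = 3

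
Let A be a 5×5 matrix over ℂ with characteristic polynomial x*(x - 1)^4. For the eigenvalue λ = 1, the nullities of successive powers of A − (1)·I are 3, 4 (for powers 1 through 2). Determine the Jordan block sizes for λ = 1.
Block sizes for λ = 1: [2, 1, 1]

From the dimensions of kernels of powers, the number of Jordan blocks of size at least j is d_j − d_{j−1} where d_j = dim ker(N^j) (with d_0 = 0). Computing the differences gives [3, 1].
The number of blocks of size exactly k is (#blocks of size ≥ k) − (#blocks of size ≥ k + 1), so the partition is: 2 block(s) of size 1, 1 block(s) of size 2.
In nonincreasing order the block sizes are [2, 1, 1].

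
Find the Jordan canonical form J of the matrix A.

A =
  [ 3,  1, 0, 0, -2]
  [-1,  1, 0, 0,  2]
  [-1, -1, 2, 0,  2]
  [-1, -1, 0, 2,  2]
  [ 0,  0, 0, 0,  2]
J_2(2) ⊕ J_1(2) ⊕ J_1(2) ⊕ J_1(2)

The characteristic polynomial is
  det(x·I − A) = x^5 - 10*x^4 + 40*x^3 - 80*x^2 + 80*x - 32 = (x - 2)^5

Eigenvalues and multiplicities (the geometric multiplicity of λ is n − rank(A − λI), which equals the number of Jordan blocks for λ):
  λ = 2: algebraic multiplicity = 5, geometric multiplicity = 4

Determining the block sizes for each eigenvalue:
  λ = 2: 4 blocks summing to 5 forces exactly one block of size 2 and the rest size 1 → block sizes [2, 1, 1, 1]

Assembling the blocks gives a Jordan form
J =
  [2, 1, 0, 0, 0]
  [0, 2, 0, 0, 0]
  [0, 0, 2, 0, 0]
  [0, 0, 0, 2, 0]
  [0, 0, 0, 0, 2]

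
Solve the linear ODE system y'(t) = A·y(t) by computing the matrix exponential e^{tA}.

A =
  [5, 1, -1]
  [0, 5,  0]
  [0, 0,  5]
e^{tA} =
  [exp(5*t), t*exp(5*t), -t*exp(5*t)]
  [0, exp(5*t), 0]
  [0, 0, exp(5*t)]

Strategy: write A = P · J · P⁻¹ where J is a Jordan canonical form, so e^{tA} = P · e^{tJ} · P⁻¹, and e^{tJ} can be computed block-by-block.

A has Jordan form
J =
  [5, 1, 0]
  [0, 5, 0]
  [0, 0, 5]
(up to reordering of blocks).

Per-block formulas:
  For a 2×2 Jordan block J_2(5): exp(t · J_2(5)) = e^(5t)·(I + t·N), where N is the 2×2 nilpotent shift.
  For a 1×1 block at λ = 5: exp(t · [5]) = [e^(5t)].

After assembling e^{tJ} and conjugating by P, we get:

e^{tA} =
  [exp(5*t), t*exp(5*t), -t*exp(5*t)]
  [0, exp(5*t), 0]
  [0, 0, exp(5*t)]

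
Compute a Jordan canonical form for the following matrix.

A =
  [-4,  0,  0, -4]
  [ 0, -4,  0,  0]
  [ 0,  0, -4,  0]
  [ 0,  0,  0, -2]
J_1(-4) ⊕ J_1(-4) ⊕ J_1(-4) ⊕ J_1(-2)

The characteristic polynomial is
  det(x·I − A) = x^4 + 14*x^3 + 72*x^2 + 160*x + 128 = (x + 2)*(x + 4)^3

Eigenvalues and multiplicities (the geometric multiplicity of λ is n − rank(A − λI), which equals the number of Jordan blocks for λ):
  λ = -4: algebraic multiplicity = 3, geometric multiplicity = 3
  λ = -2: algebraic multiplicity = 1, geometric multiplicity = 1

Determining the block sizes for each eigenvalue:
  λ = -4: gm = am = 3, so every block has size 1 → block sizes [1, 1, 1]
  λ = -2: one block (gm = 1), so the single block has size am = 1 → block sizes [1]

Assembling the blocks gives a Jordan form
J =
  [-4,  0,  0,  0]
  [ 0, -4,  0,  0]
  [ 0,  0, -4,  0]
  [ 0,  0,  0, -2]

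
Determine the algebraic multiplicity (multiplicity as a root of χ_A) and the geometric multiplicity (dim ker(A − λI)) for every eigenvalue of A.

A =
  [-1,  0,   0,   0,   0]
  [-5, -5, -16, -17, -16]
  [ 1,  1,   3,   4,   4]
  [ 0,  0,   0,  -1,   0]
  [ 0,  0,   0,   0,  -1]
λ = -1: alg = 5, geom = 3

Step 1 — factor the characteristic polynomial to read off the algebraic multiplicities:
  χ_A(x) = (x + 1)^5

Step 2 — compute geometric multiplicities via the rank-nullity identity g(λ) = n − rank(A − λI):
  rank(A − (-1)·I) = 2, so dim ker(A − (-1)·I) = n − 2 = 3

Summary:
  λ = -1: algebraic multiplicity = 5, geometric multiplicity = 3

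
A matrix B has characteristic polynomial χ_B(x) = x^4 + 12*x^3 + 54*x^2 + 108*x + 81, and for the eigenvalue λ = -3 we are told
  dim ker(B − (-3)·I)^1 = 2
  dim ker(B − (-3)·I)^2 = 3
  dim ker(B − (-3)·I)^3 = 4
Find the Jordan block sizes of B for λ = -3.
Block sizes for λ = -3: [3, 1]

From the dimensions of kernels of powers, the number of Jordan blocks of size at least j is d_j − d_{j−1} where d_j = dim ker(N^j) (with d_0 = 0). Computing the differences gives [2, 1, 1].
The number of blocks of size exactly k is (#blocks of size ≥ k) − (#blocks of size ≥ k + 1), so the partition is: 1 block(s) of size 1, 1 block(s) of size 3.
In nonincreasing order the block sizes are [3, 1].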